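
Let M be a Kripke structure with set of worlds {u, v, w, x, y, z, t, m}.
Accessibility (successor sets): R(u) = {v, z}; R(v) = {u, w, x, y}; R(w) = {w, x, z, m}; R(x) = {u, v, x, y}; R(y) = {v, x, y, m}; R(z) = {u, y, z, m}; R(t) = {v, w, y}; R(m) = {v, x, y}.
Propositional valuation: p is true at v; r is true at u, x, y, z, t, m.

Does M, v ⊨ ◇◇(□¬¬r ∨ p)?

Yes

At v: ◇◇(□¬¬r ∨ p) requires ◇(□¬¬r ∨ p) at some successor in {u, w, x, y}.
  ◇(□¬¬r ∨ p) holds at u, so ◇◇(□¬¬r ∨ p) is true at v.
    At u: ◇(□¬¬r ∨ p) requires □¬¬r ∨ p at some successor in {v, z}.
      □¬¬r ∨ p holds at v, so ◇(□¬¬r ∨ p) is true at u.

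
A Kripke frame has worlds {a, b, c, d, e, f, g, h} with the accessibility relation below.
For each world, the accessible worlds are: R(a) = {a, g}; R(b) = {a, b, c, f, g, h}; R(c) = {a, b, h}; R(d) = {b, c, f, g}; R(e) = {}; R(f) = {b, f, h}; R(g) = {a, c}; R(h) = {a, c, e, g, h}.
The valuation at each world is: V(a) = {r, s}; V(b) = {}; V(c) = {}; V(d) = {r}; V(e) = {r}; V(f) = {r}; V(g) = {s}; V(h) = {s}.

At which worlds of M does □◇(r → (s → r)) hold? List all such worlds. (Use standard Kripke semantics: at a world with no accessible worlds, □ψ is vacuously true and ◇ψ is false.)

Let φ = □◇(r → (s → r)). Evaluate φ at each world:
  a (successors {a, g}): φ is true.
  b (successors {a, b, c, f, g, h}): φ is true.
  c (successors {a, b, h}): φ is true.
  d (successors {b, c, f, g}): φ is true.
  e (successors ∅): φ is true.
  f (successors {b, f, h}): φ is true.
  g (successors {a, c}): φ is true.
  h (successors {a, c, e, g, h}): φ is false.
For instance, at c:
  At c: □◇(r → (s → r)) requires ◇(r → (s → r)) at every successor {a, b, h}.
      At a: ◇(r → (s → r)) requires r → (s → r) at some successor in {a, g}.
        r → (s → r) holds at a, so ◇(r → (s → r)) is true at a.
      At b: ◇(r → (s → r)) requires r → (s → r) at some successor in {a, b, c, f, g, h}.
        r → (s → r) holds at a, so ◇(r → (s → r)) is true at b.
      At h: ◇(r → (s → r)) requires r → (s → r) at some successor in {a, c, e, g, h}.
        r → (s → r) holds at a, so ◇(r → (s → r)) is true at h.
  So □◇(r → (s → r)) is true at c.
Satisfying worlds: {a, b, c, d, e, f, g}

a, b, c, d, e, f, g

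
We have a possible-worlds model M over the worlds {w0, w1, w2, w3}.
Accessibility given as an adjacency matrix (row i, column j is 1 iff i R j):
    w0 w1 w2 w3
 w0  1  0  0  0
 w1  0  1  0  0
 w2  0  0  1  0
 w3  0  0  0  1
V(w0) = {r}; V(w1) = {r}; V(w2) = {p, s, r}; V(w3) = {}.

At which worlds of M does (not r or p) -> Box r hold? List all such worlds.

w0, w1, w2

Let φ = (not r or p) -> Box r. Evaluate φ at each world:
  w0 (successors {w0}): φ is true.
  w1 (successors {w1}): φ is true.
  w2 (successors {w2}): φ is true.
  w3 (successors {w3}): φ is false.
For instance, at w0:
  At w0: not r or p is false, Box r is true, so (not r or p) -> Box r is true.
    At w0: Box r requires r at every successor {w0}.
      At w0: r is true.
    So Box r is true at w0.
Satisfying worlds: {w0, w1, w2}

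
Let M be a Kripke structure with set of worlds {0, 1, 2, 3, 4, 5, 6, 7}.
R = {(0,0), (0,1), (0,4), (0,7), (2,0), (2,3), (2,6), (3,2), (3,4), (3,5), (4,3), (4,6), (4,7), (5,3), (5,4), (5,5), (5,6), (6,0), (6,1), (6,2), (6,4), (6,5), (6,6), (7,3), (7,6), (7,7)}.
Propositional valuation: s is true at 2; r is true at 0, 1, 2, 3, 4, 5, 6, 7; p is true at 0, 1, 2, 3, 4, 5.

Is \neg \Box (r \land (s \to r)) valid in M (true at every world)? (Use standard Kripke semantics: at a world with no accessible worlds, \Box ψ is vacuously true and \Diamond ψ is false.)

Let φ = \neg \Box (r \land (s \to r)). Evaluate φ at each world:
  0 (successors {0, 1, 4, 7}): φ is false.
  1 (successors ∅): φ is false.
  2 (successors {0, 3, 6}): φ is false.
  3 (successors {2, 4, 5}): φ is false.
  4 (successors {3, 6, 7}): φ is false.
  5 (successors {3, 4, 5, 6}): φ is false.
  6 (successors {0, 1, 2, 4, 5, 6}): φ is false.
  7 (successors {3, 6, 7}): φ is false.
Detail at 0 (counterexample):
  At 0: \Box (r \land (s \to r)) is true, so \neg \Box (r \land (s \to r)) is false.
    At 0: \Box (r \land (s \to r)) requires r \land (s \to r) at every successor {0, 1, 4, 7}.
      At 0: r \land (s \to r) is true.
      At 1: r \land (s \to r) is true.
      At 4: r \land (s \to r) is true.
      At 7: r \land (s \to r) is true.
    So \Box (r \land (s \to r)) is true at 0.

No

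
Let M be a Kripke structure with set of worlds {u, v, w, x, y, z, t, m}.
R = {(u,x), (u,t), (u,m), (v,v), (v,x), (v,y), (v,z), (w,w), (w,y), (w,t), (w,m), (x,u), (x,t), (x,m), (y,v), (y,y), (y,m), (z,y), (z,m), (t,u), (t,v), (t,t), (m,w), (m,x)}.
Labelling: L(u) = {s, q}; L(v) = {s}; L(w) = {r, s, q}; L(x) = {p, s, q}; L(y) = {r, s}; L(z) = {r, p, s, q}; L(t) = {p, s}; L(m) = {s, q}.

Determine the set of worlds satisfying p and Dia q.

Let φ = p and Dia q. Evaluate φ at each world:
  u (successors {x, t, m}): φ is false.
  v (successors {v, x, y, z}): φ is false.
  w (successors {w, y, t, m}): φ is false.
  x (successors {u, t, m}): φ is true.
  y (successors {v, y, m}): φ is false.
  z (successors {y, m}): φ is true.
  t (successors {u, v, t}): φ is true.
  m (successors {w, x}): φ is false.
For instance, at w:
  At w: p is false, Dia q is true, so p and Dia q is false.
    At w: Dia q requires q at some successor in {w, y, t, m}.
      q holds at w, so Dia q is true at w.
Satisfying worlds: {x, z, t}

x, z, t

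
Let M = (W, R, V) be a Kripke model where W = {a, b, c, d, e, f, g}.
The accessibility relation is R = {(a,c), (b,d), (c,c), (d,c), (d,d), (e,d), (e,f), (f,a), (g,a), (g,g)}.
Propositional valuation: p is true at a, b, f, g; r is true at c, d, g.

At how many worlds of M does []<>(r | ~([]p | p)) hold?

Let φ = []<>(r | ~([]p | p)). Evaluate φ at each world:
  a (successors {c}): φ is true.
  b (successors {d}): φ is true.
  c (successors {c}): φ is true.
  d (successors {c, d}): φ is true.
  e (successors {d, f}): φ is false.
  f (successors {a}): φ is true.
  g (successors {a, g}): φ is true.
For instance, at a:
  At a: []<>(r | ~([]p | p)) requires <>(r | ~([]p | p)) at every successor {c}.
      At c: <>(r | ~([]p | p)) requires r | ~([]p | p) at some successor in {c}.
        r | ~([]p | p) holds at c, so <>(r | ~([]p | p)) is true at c.
  So []<>(r | ~([]p | p)) is true at a.
Satisfying worlds: {a, b, c, d, f, g}

6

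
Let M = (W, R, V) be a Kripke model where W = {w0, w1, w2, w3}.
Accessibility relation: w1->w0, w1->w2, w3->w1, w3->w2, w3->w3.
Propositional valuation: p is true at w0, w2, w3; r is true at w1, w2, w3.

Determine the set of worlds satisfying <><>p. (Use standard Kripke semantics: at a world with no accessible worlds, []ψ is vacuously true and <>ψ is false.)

Recall that <>ψ holds at a world iff ψ holds at some accessible world.
Let φ = <><>p. Evaluate φ at each world:
  w0 (successors ∅): φ is false.
  w1 (successors {w0, w2}): φ is false.
  w2 (successors ∅): φ is false.
  w3 (successors {w1, w2, w3}): φ is true.
For instance, at w3:
  At w3: <><>p requires <>p at some successor in {w1, w2, w3}.
    <>p holds at w1, so <><>p is true at w3.
      At w1: <>p requires p at some successor in {w0, w2}.
        p holds at w0, so <>p is true at w1.
Satisfying worlds: {w3}

w3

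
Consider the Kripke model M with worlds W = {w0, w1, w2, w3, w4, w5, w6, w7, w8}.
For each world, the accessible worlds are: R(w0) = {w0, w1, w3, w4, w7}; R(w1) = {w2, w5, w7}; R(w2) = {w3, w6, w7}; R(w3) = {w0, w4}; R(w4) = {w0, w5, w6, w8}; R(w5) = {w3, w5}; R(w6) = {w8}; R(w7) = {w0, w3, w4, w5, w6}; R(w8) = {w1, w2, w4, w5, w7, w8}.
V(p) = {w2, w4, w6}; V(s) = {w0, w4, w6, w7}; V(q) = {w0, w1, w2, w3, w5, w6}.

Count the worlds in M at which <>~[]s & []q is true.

Recall that []ψ holds at a world iff ψ holds at every accessible world, and <>ψ holds iff ψ holds at some accessible world.
Let φ = <>~[]s & []q. Evaluate φ at each world:
  w0 (successors {w0, w1, w3, w4, w7}): φ is false.
  w1 (successors {w2, w5, w7}): φ is false.
  w2 (successors {w3, w6, w7}): φ is false.
  w3 (successors {w0, w4}): φ is false.
  w4 (successors {w0, w5, w6, w8}): φ is false.
  w5 (successors {w3, w5}): φ is true.
  w6 (successors {w8}): φ is false.
  w7 (successors {w0, w3, w4, w5, w6}): φ is false.
  w8 (successors {w1, w2, w4, w5, w7, w8}): φ is false.
For instance, at w1:
  At w1: <>~[]s is true, []q is false, so <>~[]s & []q is false.
    At w1: <>~[]s requires ~[]s at some successor in {w2, w5, w7}.
      ~[]s holds at w2, so <>~[]s is true at w1.
    At w1: []q requires q at every successor {w2, w5, w7}.
      q fails at w7, so []q is false at w1.
Satisfying worlds: {w5}

1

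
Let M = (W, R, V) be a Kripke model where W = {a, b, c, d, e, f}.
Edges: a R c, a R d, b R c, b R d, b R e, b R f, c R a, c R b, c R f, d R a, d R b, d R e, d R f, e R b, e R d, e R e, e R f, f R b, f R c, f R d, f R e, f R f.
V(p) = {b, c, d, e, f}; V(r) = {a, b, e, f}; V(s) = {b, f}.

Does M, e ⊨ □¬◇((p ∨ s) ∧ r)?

No

At e: □¬◇((p ∨ s) ∧ r) requires ¬◇((p ∨ s) ∧ r) at every successor {b, d, e, f}.
  ¬◇((p ∨ s) ∧ r) fails at b, so □¬◇((p ∨ s) ∧ r) is false at e.
    At b: ◇((p ∨ s) ∧ r) is true, so ¬◇((p ∨ s) ∧ r) is false.
      At b: ◇((p ∨ s) ∧ r) requires (p ∨ s) ∧ r at some successor in {c, d, e, f}.
        (p ∨ s) ∧ r holds at e, so ◇((p ∨ s) ∧ r) is true at b.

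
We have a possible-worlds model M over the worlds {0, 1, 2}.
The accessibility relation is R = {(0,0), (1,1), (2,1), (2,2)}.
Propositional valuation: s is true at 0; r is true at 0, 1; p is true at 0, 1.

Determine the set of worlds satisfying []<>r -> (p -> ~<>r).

2

Let φ = []<>r -> (p -> ~<>r). Evaluate φ at each world:
  0 (successors {0}): φ is false.
  1 (successors {1}): φ is false.
  2 (successors {1, 2}): φ is true.
For instance, at 2:
  At 2: []<>r is true, p -> ~<>r is true, so []<>r -> (p -> ~<>r) is true.
    At 2: []<>r requires <>r at every successor {1, 2}.
      At 1: <>r is true.
      At 2: <>r is true.
    So []<>r is true at 2.
    At 2: p is false, ~<>r is false, so p -> ~<>r is true.
      At 2: <>r is true, so ~<>r is false.
Satisfying worlds: {2}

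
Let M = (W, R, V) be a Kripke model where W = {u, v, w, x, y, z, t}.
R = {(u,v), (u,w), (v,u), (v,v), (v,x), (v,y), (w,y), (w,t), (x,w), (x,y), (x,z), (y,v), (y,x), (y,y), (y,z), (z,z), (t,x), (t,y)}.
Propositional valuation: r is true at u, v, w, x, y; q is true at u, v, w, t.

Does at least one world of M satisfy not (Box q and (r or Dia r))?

Yes

Let φ = not (Box q and (r or Dia r)). Evaluate φ at each world:
  u (successors {v, w}): φ is false.
  v (successors {u, v, x, y}): φ is true.
  w (successors {y, t}): φ is true.
  x (successors {w, y, z}): φ is true.
  y (successors {v, x, y, z}): φ is true.
  z (successors {z}): φ is true.
  t (successors {x, y}): φ is true.
Detail at v (witness):
  At v: Box q and (r or Dia r) is false, so not (Box q and (r or Dia r)) is true.
    At v: Box q is false, r or Dia r is true, so Box q and (r or Dia r) is false.
      At v: Box q requires q at every successor {u, v, x, y}.
        q fails at x, so Box q is false at v.
      At v: r is true, Dia r is true, so r or Dia r is true.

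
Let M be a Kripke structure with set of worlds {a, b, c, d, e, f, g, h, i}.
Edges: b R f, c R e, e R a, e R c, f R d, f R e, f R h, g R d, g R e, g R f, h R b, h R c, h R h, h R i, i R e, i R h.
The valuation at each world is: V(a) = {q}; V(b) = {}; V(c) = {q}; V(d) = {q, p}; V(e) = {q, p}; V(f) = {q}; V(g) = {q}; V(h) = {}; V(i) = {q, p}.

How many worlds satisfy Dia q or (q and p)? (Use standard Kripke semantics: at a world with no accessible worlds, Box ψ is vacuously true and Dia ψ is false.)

Let φ = Dia q or (q and p). Evaluate φ at each world:
  a (successors ∅): φ is false.
  b (successors {f}): φ is true.
  c (successors {e}): φ is true.
  d (successors ∅): φ is true.
  e (successors {a, c}): φ is true.
  f (successors {d, e, h}): φ is true.
  g (successors {d, e, f}): φ is true.
  h (successors {b, c, h, i}): φ is true.
  i (successors {e, h}): φ is true.
For instance, at g:
  At g: Dia q is true, q and p is false, so Dia q or (q and p) is true.
    At g: Dia q requires q at some successor in {d, e, f}.
      q holds at d, so Dia q is true at g.
Satisfying worlds: {b, c, d, e, f, g, h, i}

8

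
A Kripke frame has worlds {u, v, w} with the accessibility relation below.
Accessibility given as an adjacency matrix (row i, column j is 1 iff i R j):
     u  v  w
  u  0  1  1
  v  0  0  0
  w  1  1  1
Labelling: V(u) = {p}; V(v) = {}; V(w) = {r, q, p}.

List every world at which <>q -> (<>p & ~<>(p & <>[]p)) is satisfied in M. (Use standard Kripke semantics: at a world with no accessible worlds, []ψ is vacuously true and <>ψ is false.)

Let φ = <>q -> (<>p & ~<>(p & <>[]p)). Evaluate φ at each world:
  u (successors {v, w}): φ is false.
  v (successors ∅): φ is true.
  w (successors {u, v, w}): φ is false.
For instance, at u:
  At u: <>q is true, <>p & ~<>(p & <>[]p) is false, so <>q -> (<>p & ~<>(p & <>[]p)) is false.
    At u: <>q requires q at some successor in {v, w}.
      q holds at w, so <>q is true at u.
    At u: <>p is true, ~<>(p & <>[]p) is false, so <>p & ~<>(p & <>[]p) is false.
      At u: <>p requires p at some successor in {v, w}.
        p holds at w, so <>p is true at u.
      At u: <>(p & <>[]p) is true, so ~<>(p & <>[]p) is false.
Satisfying worlds: {v}

v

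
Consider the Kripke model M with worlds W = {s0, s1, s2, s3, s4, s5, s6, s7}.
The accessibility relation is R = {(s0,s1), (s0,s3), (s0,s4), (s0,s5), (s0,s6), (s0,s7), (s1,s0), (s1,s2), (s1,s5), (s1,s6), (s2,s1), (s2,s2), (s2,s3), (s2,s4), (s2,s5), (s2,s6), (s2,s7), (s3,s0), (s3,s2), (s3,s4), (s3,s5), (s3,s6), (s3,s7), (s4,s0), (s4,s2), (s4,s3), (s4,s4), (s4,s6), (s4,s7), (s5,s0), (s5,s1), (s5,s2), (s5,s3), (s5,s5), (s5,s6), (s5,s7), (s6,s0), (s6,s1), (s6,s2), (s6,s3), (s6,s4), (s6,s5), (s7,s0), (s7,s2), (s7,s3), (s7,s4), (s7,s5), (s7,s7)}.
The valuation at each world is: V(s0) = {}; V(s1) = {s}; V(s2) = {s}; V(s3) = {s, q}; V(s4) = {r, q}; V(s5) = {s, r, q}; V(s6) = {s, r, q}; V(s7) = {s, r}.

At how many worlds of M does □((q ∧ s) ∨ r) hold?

Let φ = □((q ∧ s) ∨ r). Evaluate φ at each world:
  s0 (successors {s1, s3, s4, s5, s6, s7}): φ is false.
  s1 (successors {s0, s2, s5, s6}): φ is false.
  s2 (successors {s1, s2, s3, s4, s5, s6, s7}): φ is false.
  s3 (successors {s0, s2, s4, s5, s6, s7}): φ is false.
  s4 (successors {s0, s2, s3, s4, s6, s7}): φ is false.
  s5 (successors {s0, s1, s2, s3, s5, s6, s7}): φ is false.
  s6 (successors {s0, s1, s2, s3, s4, s5}): φ is false.
  s7 (successors {s0, s2, s3, s4, s5, s7}): φ is false.
For instance, at s1:
  At s1: □((q ∧ s) ∨ r) requires (q ∧ s) ∨ r at every successor {s0, s2, s5, s6}.
    (q ∧ s) ∨ r fails at s0, so □((q ∧ s) ∨ r) is false at s1.
Satisfying worlds: none.

0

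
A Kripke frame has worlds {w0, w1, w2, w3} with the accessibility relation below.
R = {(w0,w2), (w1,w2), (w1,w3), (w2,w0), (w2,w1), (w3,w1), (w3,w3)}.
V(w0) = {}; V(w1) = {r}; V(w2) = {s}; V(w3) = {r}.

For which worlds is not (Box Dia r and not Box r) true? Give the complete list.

w2, w3

Let φ = not (Box Dia r and not Box r). Evaluate φ at each world:
  w0 (successors {w2}): φ is false.
  w1 (successors {w2, w3}): φ is false.
  w2 (successors {w0, w1}): φ is true.
  w3 (successors {w1, w3}): φ is true.
For instance, at w0:
  At w0: Box Dia r and not Box r is true, so not (Box Dia r and not Box r) is false.
    At w0: Box Dia r is true, not Box r is true, so Box Dia r and not Box r is true.
      At w0: Box Dia r requires Dia r at every successor {w2}.
        At w2: Dia r is true.
      So Box Dia r is true at w0.
      At w0: Box r is false, so not Box r is true.
Satisfying worlds: {w2, w3}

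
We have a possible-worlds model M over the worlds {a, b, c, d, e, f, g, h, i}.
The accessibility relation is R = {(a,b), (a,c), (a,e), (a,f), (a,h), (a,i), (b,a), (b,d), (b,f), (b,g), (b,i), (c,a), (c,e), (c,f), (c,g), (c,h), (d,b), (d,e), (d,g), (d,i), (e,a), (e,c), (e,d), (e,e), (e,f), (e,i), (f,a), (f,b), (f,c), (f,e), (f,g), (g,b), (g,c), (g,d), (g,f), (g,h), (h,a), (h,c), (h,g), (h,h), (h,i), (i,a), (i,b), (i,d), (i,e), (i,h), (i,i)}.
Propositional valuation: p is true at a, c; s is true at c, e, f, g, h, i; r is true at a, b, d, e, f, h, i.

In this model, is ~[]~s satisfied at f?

At f: []~s is false, so ~[]~s is true.
  At f: []~s requires ~s at every successor {a, b, c, e, g}.
    ~s fails at c, so []~s is false at f.

Yes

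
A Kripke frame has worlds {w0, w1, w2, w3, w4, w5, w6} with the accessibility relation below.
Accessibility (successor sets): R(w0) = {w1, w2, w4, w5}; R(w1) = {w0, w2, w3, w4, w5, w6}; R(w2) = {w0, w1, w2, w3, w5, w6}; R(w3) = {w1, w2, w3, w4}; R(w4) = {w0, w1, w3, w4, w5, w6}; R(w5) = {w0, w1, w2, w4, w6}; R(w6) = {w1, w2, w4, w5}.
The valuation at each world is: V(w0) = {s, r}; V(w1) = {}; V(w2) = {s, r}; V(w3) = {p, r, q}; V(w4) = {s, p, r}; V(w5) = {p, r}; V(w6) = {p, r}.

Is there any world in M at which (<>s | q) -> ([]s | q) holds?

Let φ = (<>s | q) -> ([]s | q). Evaluate φ at each world:
  w0 (successors {w1, w2, w4, w5}): φ is false.
  w1 (successors {w0, w2, w3, w4, w5, w6}): φ is false.
  w2 (successors {w0, w1, w2, w3, w5, w6}): φ is false.
  w3 (successors {w1, w2, w3, w4}): φ is true.
  w4 (successors {w0, w1, w3, w4, w5, w6}): φ is false.
  w5 (successors {w0, w1, w2, w4, w6}): φ is false.
  w6 (successors {w1, w2, w4, w5}): φ is false.
Detail at w3 (witness):
  At w3: <>s | q is true, []s | q is true, so (<>s | q) -> ([]s | q) is true.
    At w3: <>s is true, q is true, so <>s | q is true.
      At w3: <>s requires s at some successor in {w1, w2, w3, w4}.
        s holds at w2, so <>s is true at w3.
    At w3: []s is false, q is true, so []s | q is true.
      At w3: []s requires s at every successor {w1, w2, w3, w4}.
        s fails at w1, so []s is false at w3.

Yes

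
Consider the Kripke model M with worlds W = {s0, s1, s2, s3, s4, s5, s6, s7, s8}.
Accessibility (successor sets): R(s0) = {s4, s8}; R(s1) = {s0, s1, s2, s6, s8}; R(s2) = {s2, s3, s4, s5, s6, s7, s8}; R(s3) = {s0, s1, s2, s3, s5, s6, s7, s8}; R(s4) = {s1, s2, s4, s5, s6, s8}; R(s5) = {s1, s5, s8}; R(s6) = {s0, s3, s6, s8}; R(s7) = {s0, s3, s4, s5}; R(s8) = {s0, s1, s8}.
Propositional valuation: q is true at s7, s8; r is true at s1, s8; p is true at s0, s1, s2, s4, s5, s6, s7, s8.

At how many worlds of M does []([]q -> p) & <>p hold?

9

Let φ = []([]q -> p) & <>p. Evaluate φ at each world:
  s0 (successors {s4, s8}): φ is true.
  s1 (successors {s0, s1, s2, s6, s8}): φ is true.
  s2 (successors {s2, s3, s4, s5, s6, s7, s8}): φ is true.
  s3 (successors {s0, s1, s2, s3, s5, s6, s7, s8}): φ is true.
  s4 (successors {s1, s2, s4, s5, s6, s8}): φ is true.
  s5 (successors {s1, s5, s8}): φ is true.
  s6 (successors {s0, s3, s6, s8}): φ is true.
  s7 (successors {s0, s3, s4, s5}): φ is true.
  s8 (successors {s0, s1, s8}): φ is true.
For instance, at s5:
  At s5: []([]q -> p) is true, <>p is true, so []([]q -> p) & <>p is true.
    At s5: []([]q -> p) requires []q -> p at every successor {s1, s5, s8}.
      At s1: []q -> p is true.
      At s5: []q -> p is true.
      At s8: []q -> p is true.
    So []([]q -> p) is true at s5.
    At s5: <>p requires p at some successor in {s1, s5, s8}.
      p holds at s1, so <>p is true at s5.
Satisfying worlds: {s0, s1, s2, s3, s4, s5, s6, s7, s8}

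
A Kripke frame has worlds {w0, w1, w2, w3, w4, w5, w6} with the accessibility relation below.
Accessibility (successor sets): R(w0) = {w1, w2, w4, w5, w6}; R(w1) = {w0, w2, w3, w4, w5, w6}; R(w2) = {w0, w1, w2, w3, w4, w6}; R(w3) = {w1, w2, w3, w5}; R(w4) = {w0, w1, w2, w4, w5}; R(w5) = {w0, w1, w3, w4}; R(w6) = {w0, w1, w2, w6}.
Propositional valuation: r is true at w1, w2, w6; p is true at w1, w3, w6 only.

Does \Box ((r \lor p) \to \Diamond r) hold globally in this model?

Recall that \Box ψ holds at a world iff ψ holds at every accessible world, and \Diamond ψ holds iff ψ holds at some accessible world.
Let φ = \Box ((r \lor p) \to \Diamond r). Evaluate φ at each world:
  w0 (successors {w1, w2, w4, w5, w6}): φ is true.
  w1 (successors {w0, w2, w3, w4, w5, w6}): φ is true.
  w2 (successors {w0, w1, w2, w3, w4, w6}): φ is true.
  w3 (successors {w1, w2, w3, w5}): φ is true.
  w4 (successors {w0, w1, w2, w4, w5}): φ is true.
  w5 (successors {w0, w1, w3, w4}): φ is true.
  w6 (successors {w0, w1, w2, w6}): φ is true.
For instance, at w3:
  At w3: \Box ((r \lor p) \to \Diamond r) requires (r \lor p) \to \Diamond r at every successor {w1, w2, w3, w5}.
    At w1: (r \lor p) \to \Diamond r is true.
    At w2: (r \lor p) \to \Diamond r is true.
    At w3: (r \lor p) \to \Diamond r is true.
    At w5: (r \lor p) \to \Diamond r is true.
  So \Box ((r \lor p) \to \Diamond r) is true at w3.

Yes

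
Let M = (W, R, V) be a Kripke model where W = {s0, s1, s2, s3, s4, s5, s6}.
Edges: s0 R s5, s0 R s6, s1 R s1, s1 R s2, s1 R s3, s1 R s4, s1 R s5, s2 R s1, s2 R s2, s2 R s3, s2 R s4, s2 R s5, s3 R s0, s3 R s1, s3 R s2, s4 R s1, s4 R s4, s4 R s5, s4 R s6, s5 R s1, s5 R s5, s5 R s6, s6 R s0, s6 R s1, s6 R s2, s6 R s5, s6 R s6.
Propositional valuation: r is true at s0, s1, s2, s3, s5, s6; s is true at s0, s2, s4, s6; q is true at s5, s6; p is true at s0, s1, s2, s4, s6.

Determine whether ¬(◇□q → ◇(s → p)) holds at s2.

At s2: ◇□q → ◇(s → p) is true, so ¬(◇□q → ◇(s → p)) is false.
  At s2: ◇□q is false, ◇(s → p) is true, so ◇□q → ◇(s → p) is true.
    At s2: ◇□q requires □q at some successor in {s1, s2, s3, s4, s5}.
      At s1: □q is false.
      At s2: □q is false.
      At s3: □q is false.
      At s4: □q is false.
      At s5: □q is false.
    So ◇□q is false at s2.
    At s2: ◇(s → p) requires s → p at some successor in {s1, s2, s3, s4, s5}.
      s → p holds at s1, so ◇(s → p) is true at s2.

No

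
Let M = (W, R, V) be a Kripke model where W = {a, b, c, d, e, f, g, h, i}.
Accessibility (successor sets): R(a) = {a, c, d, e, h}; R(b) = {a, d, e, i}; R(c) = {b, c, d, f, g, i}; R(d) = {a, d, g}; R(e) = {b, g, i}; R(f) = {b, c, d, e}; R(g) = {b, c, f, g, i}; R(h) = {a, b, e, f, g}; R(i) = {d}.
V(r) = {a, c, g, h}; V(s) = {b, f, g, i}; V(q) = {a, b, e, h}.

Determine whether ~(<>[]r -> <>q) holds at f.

No

At f: <>[]r -> <>q is true, so ~(<>[]r -> <>q) is false.
  At f: <>[]r is false, <>q is true, so <>[]r -> <>q is true.
    At f: <>[]r requires []r at some successor in {b, c, d, e}.
      At b: []r is false.
      At c: []r is false.
      At d: []r is false.
      At e: []r is false.
    So <>[]r is false at f.
    At f: <>q requires q at some successor in {b, c, d, e}.
      q holds at b, so <>q is true at f.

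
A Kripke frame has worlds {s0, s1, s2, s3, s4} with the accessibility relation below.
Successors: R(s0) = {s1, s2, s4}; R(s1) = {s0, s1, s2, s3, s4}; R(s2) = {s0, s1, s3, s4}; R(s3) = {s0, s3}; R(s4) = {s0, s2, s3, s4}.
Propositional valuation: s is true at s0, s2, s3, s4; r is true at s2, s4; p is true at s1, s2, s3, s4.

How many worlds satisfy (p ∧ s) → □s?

Let φ = (p ∧ s) → □s. Evaluate φ at each world:
  s0 (successors {s1, s2, s4}): φ is true.
  s1 (successors {s0, s1, s2, s3, s4}): φ is true.
  s2 (successors {s0, s1, s3, s4}): φ is false.
  s3 (successors {s0, s3}): φ is true.
  s4 (successors {s0, s2, s3, s4}): φ is true.
For instance, at s3:
  At s3: p ∧ s is true, □s is true, so (p ∧ s) → □s is true.
    At s3: □s requires s at every successor {s0, s3}.
      At s0: s is true.
      At s3: s is true.
    So □s is true at s3.
Satisfying worlds: {s0, s1, s3, s4}

4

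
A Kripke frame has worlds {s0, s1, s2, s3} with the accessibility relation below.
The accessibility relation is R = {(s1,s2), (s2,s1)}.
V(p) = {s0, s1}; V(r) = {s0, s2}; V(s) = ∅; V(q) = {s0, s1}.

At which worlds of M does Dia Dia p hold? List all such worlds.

Recall that Dia ψ holds at a world iff ψ holds at some accessible world.
Let φ = Dia Dia p. Evaluate φ at each world:
  s0 (successors ∅): φ is false.
  s1 (successors {s2}): φ is true.
  s2 (successors {s1}): φ is false.
  s3 (successors ∅): φ is false.
For instance, at s2:
  At s2: Dia Dia p requires Dia p at some successor in {s1}.
    At s1: Dia p is false.
  So Dia Dia p is false at s2.
Satisfying worlds: {s1}

s1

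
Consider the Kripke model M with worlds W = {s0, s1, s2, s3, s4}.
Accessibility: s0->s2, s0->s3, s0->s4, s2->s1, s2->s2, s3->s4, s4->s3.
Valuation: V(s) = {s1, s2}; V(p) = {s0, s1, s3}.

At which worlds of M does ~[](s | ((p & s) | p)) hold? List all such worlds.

Let φ = ~[](s | ((p & s) | p)). Evaluate φ at each world:
  s0 (successors {s2, s3, s4}): φ is true.
  s1 (successors ∅): φ is false.
  s2 (successors {s1, s2}): φ is false.
  s3 (successors {s4}): φ is true.
  s4 (successors {s3}): φ is false.
For instance, at s2:
  At s2: [](s | ((p & s) | p)) is true, so ~[](s | ((p & s) | p)) is false.
    At s2: [](s | ((p & s) | p)) requires s | ((p & s) | p) at every successor {s1, s2}.
      At s1: s | ((p & s) | p) is true.
      At s2: s | ((p & s) | p) is true.
    So [](s | ((p & s) | p)) is true at s2.
Satisfying worlds: {s0, s3}

s0, s3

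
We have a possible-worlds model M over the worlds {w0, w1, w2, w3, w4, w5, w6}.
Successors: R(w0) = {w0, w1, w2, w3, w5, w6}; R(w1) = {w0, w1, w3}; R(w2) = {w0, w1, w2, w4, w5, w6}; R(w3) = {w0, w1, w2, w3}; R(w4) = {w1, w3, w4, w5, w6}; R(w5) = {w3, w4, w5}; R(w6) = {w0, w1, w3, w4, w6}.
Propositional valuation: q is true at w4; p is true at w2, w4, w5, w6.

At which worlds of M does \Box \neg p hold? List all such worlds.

w1

Let φ = \Box \neg p. Evaluate φ at each world:
  w0 (successors {w0, w1, w2, w3, w5, w6}): φ is false.
  w1 (successors {w0, w1, w3}): φ is true.
  w2 (successors {w0, w1, w2, w4, w5, w6}): φ is false.
  w3 (successors {w0, w1, w2, w3}): φ is false.
  w4 (successors {w1, w3, w4, w5, w6}): φ is false.
  w5 (successors {w3, w4, w5}): φ is false.
  w6 (successors {w0, w1, w3, w4, w6}): φ is false.
For instance, at w1:
  At w1: \Box \neg p requires \neg p at every successor {w0, w1, w3}.
    At w0: \neg p is true.
    At w1: \neg p is true.
    At w3: \neg p is true.
  So \Box \neg p is true at w1.
Satisfying worlds: {w1}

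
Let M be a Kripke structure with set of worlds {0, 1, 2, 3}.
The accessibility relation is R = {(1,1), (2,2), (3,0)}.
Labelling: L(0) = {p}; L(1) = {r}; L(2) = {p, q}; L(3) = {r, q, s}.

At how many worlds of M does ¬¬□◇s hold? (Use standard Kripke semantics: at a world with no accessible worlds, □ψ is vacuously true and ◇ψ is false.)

Let φ = ¬¬□◇s. Evaluate φ at each world:
  0 (successors ∅): φ is true.
  1 (successors {1}): φ is false.
  2 (successors {2}): φ is false.
  3 (successors {0}): φ is false.
For instance, at 1:
  At 1: ¬□◇s is true, so ¬¬□◇s is false.
    At 1: □◇s is false, so ¬□◇s is true.
      At 1: □◇s requires ◇s at every successor {1}.
        ◇s fails at 1, so □◇s is false at 1.
Satisfying worlds: {0}

1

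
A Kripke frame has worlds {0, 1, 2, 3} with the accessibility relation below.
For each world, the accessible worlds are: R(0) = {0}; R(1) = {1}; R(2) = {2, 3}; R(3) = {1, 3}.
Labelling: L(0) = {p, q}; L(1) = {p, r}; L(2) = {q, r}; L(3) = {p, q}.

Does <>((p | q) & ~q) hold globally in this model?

No

Let φ = <>((p | q) & ~q). Evaluate φ at each world:
  0 (successors {0}): φ is false.
  1 (successors {1}): φ is true.
  2 (successors {2, 3}): φ is false.
  3 (successors {1, 3}): φ is true.
Detail at 0 (counterexample):
  At 0: <>((p | q) & ~q) requires (p | q) & ~q at some successor in {0}.
    At 0: (p | q) & ~q is false.
  So <>((p | q) & ~q) is false at 0.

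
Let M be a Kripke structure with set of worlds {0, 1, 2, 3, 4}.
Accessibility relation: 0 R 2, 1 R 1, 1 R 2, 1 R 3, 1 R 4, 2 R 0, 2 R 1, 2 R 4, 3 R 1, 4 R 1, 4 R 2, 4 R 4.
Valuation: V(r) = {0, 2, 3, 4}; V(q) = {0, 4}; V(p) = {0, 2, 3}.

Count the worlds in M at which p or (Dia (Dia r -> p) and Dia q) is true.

5

Let φ = p or (Dia (Dia r -> p) and Dia q). Evaluate φ at each world:
  0 (successors {2}): φ is true.
  1 (successors {1, 2, 3, 4}): φ is true.
  2 (successors {0, 1, 4}): φ is true.
  3 (successors {1}): φ is true.
  4 (successors {1, 2, 4}): φ is true.
For instance, at 4:
  At 4: p is false, Dia (Dia r -> p) and Dia q is true, so p or (Dia (Dia r -> p) and Dia q) is true.
    At 4: Dia (Dia r -> p) is true, Dia q is true, so Dia (Dia r -> p) and Dia q is true.
      At 4: Dia (Dia r -> p) requires Dia r -> p at some successor in {1, 2, 4}.
        Dia r -> p holds at 2, so Dia (Dia r -> p) is true at 4.
      At 4: Dia q requires q at some successor in {1, 2, 4}.
        q holds at 4, so Dia q is true at 4.
Satisfying worlds: {0, 1, 2, 3, 4}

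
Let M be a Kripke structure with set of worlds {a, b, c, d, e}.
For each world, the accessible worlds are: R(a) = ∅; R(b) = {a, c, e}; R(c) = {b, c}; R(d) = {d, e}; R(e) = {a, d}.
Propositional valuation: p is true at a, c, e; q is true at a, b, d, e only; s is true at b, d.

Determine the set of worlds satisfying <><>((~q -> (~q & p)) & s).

b, c, d, e

Recall that <>ψ holds at a world iff ψ holds at some accessible world.
Let φ = <><>((~q -> (~q & p)) & s). Evaluate φ at each world:
  a (successors ∅): φ is false.
  b (successors {a, c, e}): φ is true.
  c (successors {b, c}): φ is true.
  d (successors {d, e}): φ is true.
  e (successors {a, d}): φ is true.
For instance, at b:
  At b: <><>((~q -> (~q & p)) & s) requires <>((~q -> (~q & p)) & s) at some successor in {a, c, e}.
    <>((~q -> (~q & p)) & s) holds at c, so <><>((~q -> (~q & p)) & s) is true at b.
      At c: <>((~q -> (~q & p)) & s) requires (~q -> (~q & p)) & s at some successor in {b, c}.
        (~q -> (~q & p)) & s holds at b, so <>((~q -> (~q & p)) & s) is true at c.
Satisfying worlds: {b, c, d, e}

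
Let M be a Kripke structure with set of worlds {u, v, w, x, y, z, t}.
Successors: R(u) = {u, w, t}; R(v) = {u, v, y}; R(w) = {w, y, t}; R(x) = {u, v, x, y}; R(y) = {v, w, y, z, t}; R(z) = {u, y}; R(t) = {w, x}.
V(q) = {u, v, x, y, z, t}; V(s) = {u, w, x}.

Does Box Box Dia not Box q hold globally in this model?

Let φ = Box Box Dia not Box q. Evaluate φ at each world:
  u (successors {u, w, t}): φ is true.
  v (successors {u, v, y}): φ is true.
  w (successors {w, y, t}): φ is true.
  x (successors {u, v, x, y}): φ is true.
  y (successors {v, w, y, z, t}): φ is true.
  z (successors {u, y}): φ is true.
  t (successors {w, x}): φ is true.
For instance, at y:
  At y: Box Box Dia not Box q requires Box Dia not Box q at every successor {v, w, y, z, t}.
    At v: Box Dia not Box q is true.
    At w: Box Dia not Box q is true.
    At y: Box Dia not Box q is true.
    At z: Box Dia not Box q is true.
    At t: Box Dia not Box q is true.
  So Box Box Dia not Box q is true at y.

Yes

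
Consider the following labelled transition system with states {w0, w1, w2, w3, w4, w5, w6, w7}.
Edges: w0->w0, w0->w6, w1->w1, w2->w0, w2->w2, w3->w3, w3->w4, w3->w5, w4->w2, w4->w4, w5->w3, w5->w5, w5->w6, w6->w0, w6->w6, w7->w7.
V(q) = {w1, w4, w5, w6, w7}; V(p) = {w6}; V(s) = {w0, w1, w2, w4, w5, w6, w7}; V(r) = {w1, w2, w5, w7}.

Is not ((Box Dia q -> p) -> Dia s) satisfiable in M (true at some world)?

Let φ = not ((Box Dia q -> p) -> Dia s). Evaluate φ at each world:
  w0 (successors {w0, w6}): φ is false.
  w1 (successors {w1}): φ is false.
  w2 (successors {w0, w2}): φ is false.
  w3 (successors {w3, w4, w5}): φ is false.
  w4 (successors {w2, w4}): φ is false.
  w5 (successors {w3, w5, w6}): φ is false.
  w6 (successors {w0, w6}): φ is false.
  w7 (successors {w7}): φ is false.
For instance, at w6:
  At w6: (Box Dia q -> p) -> Dia s is true, so not ((Box Dia q -> p) -> Dia s) is false.
    At w6: Box Dia q -> p is true, Dia s is true, so (Box Dia q -> p) -> Dia s is true.
      At w6: Box Dia q is true, p is true, so Box Dia q -> p is true.
      At w6: Dia s requires s at some successor in {w0, w6}.
        s holds at w0, so Dia s is true at w6.

No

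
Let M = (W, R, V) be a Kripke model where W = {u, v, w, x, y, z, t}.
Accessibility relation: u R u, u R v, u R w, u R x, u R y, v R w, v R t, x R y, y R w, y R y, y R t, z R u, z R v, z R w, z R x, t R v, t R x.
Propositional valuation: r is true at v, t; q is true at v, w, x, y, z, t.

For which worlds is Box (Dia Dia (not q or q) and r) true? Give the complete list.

Recall that Box ψ holds at a world iff ψ holds at every accessible world, and Dia ψ holds iff ψ holds at some accessible world.
Let φ = Box (Dia Dia (not q or q) and r). Evaluate φ at each world:
  u (successors {u, v, w, x, y}): φ is false.
  v (successors {w, t}): φ is false.
  w (successors ∅): φ is true.
  x (successors {y}): φ is false.
  y (successors {w, y, t}): φ is false.
  z (successors {u, v, w, x}): φ is false.
  t (successors {v, x}): φ is false.
For instance, at x:
  At x: Box (Dia Dia (not q or q) and r) requires Dia Dia (not q or q) and r at every successor {y}.
    Dia Dia (not q or q) and r fails at y, so Box (Dia Dia (not q or q) and r) is false at x.
      At y: Dia Dia (not q or q) is true, r is false, so Dia Dia (not q or q) and r is false.
Satisfying worlds: {w}

w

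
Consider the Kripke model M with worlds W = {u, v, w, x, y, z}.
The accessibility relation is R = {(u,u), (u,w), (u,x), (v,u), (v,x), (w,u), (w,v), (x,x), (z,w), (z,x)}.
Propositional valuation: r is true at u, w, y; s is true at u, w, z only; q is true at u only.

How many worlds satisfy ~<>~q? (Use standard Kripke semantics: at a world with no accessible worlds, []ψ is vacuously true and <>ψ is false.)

Recall that <>ψ holds at a world iff ψ holds at some accessible world.
Let φ = ~<>~q. Evaluate φ at each world:
  u (successors {u, w, x}): φ is false.
  v (successors {u, x}): φ is false.
  w (successors {u, v}): φ is false.
  x (successors {x}): φ is false.
  y (successors ∅): φ is true.
  z (successors {w, x}): φ is false.
For instance, at v:
  At v: <>~q is true, so ~<>~q is false.
    At v: <>~q requires ~q at some successor in {u, x}.
      ~q holds at x, so <>~q is true at v.
Satisfying worlds: {y}

1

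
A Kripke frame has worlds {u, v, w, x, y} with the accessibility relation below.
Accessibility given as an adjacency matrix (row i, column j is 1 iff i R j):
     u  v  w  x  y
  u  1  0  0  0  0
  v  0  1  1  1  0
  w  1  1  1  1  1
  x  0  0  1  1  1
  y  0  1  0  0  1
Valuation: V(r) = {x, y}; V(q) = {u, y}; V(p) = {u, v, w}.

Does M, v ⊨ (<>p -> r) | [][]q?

At v: <>p -> r is false, [][]q is false, so (<>p -> r) | [][]q is false.
  At v: <>p is true, r is false, so <>p -> r is false.
    At v: <>p requires p at some successor in {v, w, x}.
      p holds at v, so <>p is true at v.
  At v: [][]q requires []q at every successor {v, w, x}.
    []q fails at v, so [][]q is false at v.
      At v: []q requires q at every successor {v, w, x}.
        q fails at v, so []q is false at v.

No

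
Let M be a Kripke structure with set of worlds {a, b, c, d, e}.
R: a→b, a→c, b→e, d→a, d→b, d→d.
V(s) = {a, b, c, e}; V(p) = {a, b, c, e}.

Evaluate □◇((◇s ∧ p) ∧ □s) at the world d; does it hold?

No

Recall that □ψ holds at a world iff ψ holds at every accessible world, and ◇ψ holds iff ψ holds at some accessible world.
At d: □◇((◇s ∧ p) ∧ □s) requires ◇((◇s ∧ p) ∧ □s) at every successor {a, b, d}.
  ◇((◇s ∧ p) ∧ □s) fails at b, so □◇((◇s ∧ p) ∧ □s) is false at d.
    At b: ◇((◇s ∧ p) ∧ □s) requires (◇s ∧ p) ∧ □s at some successor in {e}.
      At e: (◇s ∧ p) ∧ □s is false.
    So ◇((◇s ∧ p) ∧ □s) is false at b.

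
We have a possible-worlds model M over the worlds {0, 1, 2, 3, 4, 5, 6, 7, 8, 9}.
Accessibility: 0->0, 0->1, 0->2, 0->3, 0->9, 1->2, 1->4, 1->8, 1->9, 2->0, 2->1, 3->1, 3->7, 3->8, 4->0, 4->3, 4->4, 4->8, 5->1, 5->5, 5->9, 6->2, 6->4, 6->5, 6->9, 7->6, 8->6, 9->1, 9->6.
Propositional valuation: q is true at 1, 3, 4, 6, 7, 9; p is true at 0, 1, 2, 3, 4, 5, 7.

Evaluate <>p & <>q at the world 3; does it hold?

At 3: <>p is true, <>q is true, so <>p & <>q is true.
  At 3: <>p requires p at some successor in {1, 7, 8}.
    p holds at 1, so <>p is true at 3.
  At 3: <>q requires q at some successor in {1, 7, 8}.
    q holds at 1, so <>q is true at 3.

Yes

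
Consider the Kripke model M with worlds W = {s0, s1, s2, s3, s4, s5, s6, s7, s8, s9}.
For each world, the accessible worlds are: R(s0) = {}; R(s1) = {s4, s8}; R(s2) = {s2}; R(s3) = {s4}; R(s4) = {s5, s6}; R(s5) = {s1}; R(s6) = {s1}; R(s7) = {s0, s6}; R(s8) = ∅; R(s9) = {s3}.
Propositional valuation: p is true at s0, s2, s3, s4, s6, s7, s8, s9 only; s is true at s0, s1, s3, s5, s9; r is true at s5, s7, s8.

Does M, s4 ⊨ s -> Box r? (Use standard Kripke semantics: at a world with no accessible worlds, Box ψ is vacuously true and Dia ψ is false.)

Recall that Box ψ holds at a world iff ψ holds at every accessible world, and Dia ψ holds iff ψ holds at some accessible world.
At s4: s is false, Box r is false, so s -> Box r is true.
  At s4: Box r requires r at every successor {s5, s6}.
    r fails at s6, so Box r is false at s4.

Yes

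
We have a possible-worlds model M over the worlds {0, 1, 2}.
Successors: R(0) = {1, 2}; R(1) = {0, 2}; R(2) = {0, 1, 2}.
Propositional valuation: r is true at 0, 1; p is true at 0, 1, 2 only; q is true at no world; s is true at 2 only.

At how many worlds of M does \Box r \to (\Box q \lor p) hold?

3

Let φ = \Box r \to (\Box q \lor p). Evaluate φ at each world:
  0 (successors {1, 2}): φ is true.
  1 (successors {0, 2}): φ is true.
  2 (successors {0, 1, 2}): φ is true.
For instance, at 2:
  At 2: \Box r is false, \Box q \lor p is true, so \Box r \to (\Box q \lor p) is true.
    At 2: \Box r requires r at every successor {0, 1, 2}.
      r fails at 2, so \Box r is false at 2.
    At 2: \Box q is false, p is true, so \Box q \lor p is true.
      At 2: \Box q requires q at every successor {0, 1, 2}.
        q fails at 0, so \Box q is false at 2.
Satisfying worlds: {0, 1, 2}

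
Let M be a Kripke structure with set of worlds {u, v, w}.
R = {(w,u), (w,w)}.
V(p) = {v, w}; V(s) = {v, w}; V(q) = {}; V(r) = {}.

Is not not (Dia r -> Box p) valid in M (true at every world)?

Recall that Box ψ holds at a world iff ψ holds at every accessible world, and Dia ψ holds iff ψ holds at some accessible world.
Let φ = not not (Dia r -> Box p). Evaluate φ at each world:
  u (successors ∅): φ is true.
  v (successors ∅): φ is true.
  w (successors {u, w}): φ is true.
For instance, at w:
  At w: not (Dia r -> Box p) is false, so not not (Dia r -> Box p) is true.
    At w: Dia r -> Box p is true, so not (Dia r -> Box p) is false.
      At w: Dia r is false, Box p is false, so Dia r -> Box p is true.

Yes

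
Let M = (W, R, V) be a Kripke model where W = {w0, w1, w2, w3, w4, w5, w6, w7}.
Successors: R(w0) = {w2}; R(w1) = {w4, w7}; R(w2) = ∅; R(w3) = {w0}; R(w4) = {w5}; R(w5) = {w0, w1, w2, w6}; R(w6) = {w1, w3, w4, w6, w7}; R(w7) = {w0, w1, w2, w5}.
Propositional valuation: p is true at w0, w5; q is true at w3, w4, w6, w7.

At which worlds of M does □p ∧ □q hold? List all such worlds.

Recall that □ψ holds at a world iff ψ holds at every accessible world, and ◇ψ holds iff ψ holds at some accessible world.
Let φ = □p ∧ □q. Evaluate φ at each world:
  w0 (successors {w2}): φ is false.
  w1 (successors {w4, w7}): φ is false.
  w2 (successors ∅): φ is true.
  w3 (successors {w0}): φ is false.
  w4 (successors {w5}): φ is false.
  w5 (successors {w0, w1, w2, w6}): φ is false.
  w6 (successors {w1, w3, w4, w6, w7}): φ is false.
  w7 (successors {w0, w1, w2, w5}): φ is false.
For instance, at w3:
  At w3: □p is true, □q is false, so □p ∧ □q is false.
    At w3: □p requires p at every successor {w0}.
      At w0: p is true.
    So □p is true at w3.
    At w3: □q requires q at every successor {w0}.
      q fails at w0, so □q is false at w3.
Satisfying worlds: {w2}

w2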